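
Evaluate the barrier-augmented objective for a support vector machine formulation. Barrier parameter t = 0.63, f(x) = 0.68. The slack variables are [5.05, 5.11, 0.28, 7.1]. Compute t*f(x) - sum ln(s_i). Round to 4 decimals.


Step 1: Compute log-barrier.
ln values: [1.6194, 1.6312, -1.273, 1.9601]
phi = -(1.6194 + 1.6312 - 1.273 + 1.9601) = -3.9377
Step 2: Compute augmented objective.
t*f(x) = 0.63*0.68 = 0.4284
Total = 0.4284 - 3.9377 = -3.5093


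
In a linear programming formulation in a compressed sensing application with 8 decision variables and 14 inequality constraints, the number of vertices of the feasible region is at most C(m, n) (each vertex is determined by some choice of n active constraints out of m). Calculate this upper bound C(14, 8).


Each vertex corresponds to some choice of n active constraints out of m, so the number of vertices is at most C(m, n) = m! / (n!(m-n)!).
m = 14, n = 8
Numerator: 14 * 13 * 12 * 11 * 10 * 9 * 8 * 7
Denominator: 8! = 40320
C(14, 8) = 3003


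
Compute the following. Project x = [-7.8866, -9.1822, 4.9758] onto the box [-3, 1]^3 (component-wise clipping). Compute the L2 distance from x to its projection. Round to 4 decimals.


Project each component onto [-3, 1].
clip(-7.8866) = -3.0, clip(-9.1822) = -3.0, clip(4.9758) = 1.0
Projection = [-3.0, -3.0, 1.0]
Squared diffs: [23.8789, 38.2196, 15.807]
Distance = sqrt(77.9055) = 8.8264


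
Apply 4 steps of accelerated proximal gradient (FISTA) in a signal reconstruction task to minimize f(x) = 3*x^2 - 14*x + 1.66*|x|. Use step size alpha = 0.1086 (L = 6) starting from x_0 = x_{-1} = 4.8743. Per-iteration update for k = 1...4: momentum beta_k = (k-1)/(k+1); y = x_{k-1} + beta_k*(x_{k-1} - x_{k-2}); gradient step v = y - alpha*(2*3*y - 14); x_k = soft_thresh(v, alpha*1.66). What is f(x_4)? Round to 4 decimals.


FISTA on f(x) = 3*x^2 - 14*x + 1.66*|x|
L = 6, alpha = 0.1086
Iteration 1: beta = 0.0, y = 4.8743 + 0.0*(4.8743 - 4.8743) = 4.8743
  grad(y) = 15.2458, v = y - alpha*grad = 3.2186
  prox(v) = soft_thresh(3.2186, 0.1803) = 3.0383
Iteration 2: beta = 0.3333, y = 3.0383 + 0.3333*(3.0383 - 4.8743) = 2.4263
  grad(y) = 0.558, v = y - alpha*grad = 2.3657
  prox(v) = soft_thresh(2.3657, 0.1803) = 2.1855
Iteration 3: beta = 0.5, y = 2.1855 + 0.5*(2.1855 - 3.0383) = 1.759
  grad(y) = -3.4458, v = y - alpha*grad = 2.1332
  prox(v) = soft_thresh(2.1332, 0.1803) = 1.953
Iteration 4: beta = 0.6, y = 1.953 + 0.6*(1.953 - 2.1855) = 1.8135
  grad(y) = -3.1192, v = y - alpha*grad = 2.1522
  prox(v) = soft_thresh(2.1522, 0.1803) = 1.9719
f(x_4) = 3*1.9719^2 - 14*1.9719 + 1.66*|1.9719| = -12.6681


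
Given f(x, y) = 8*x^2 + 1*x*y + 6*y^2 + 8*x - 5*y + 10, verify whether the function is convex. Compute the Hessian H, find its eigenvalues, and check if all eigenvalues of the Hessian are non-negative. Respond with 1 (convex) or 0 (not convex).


The Hessian of f(x,y) = 8*x^2 + 1*x*y + 6*y^2 + 8*x - 5*y + 10 is:
H = [[16, 1], [1, 12]]
Trace = 16 + 12 = 28
Determinant = 16*12 - (1)^2 = 191
Discriminant = (28)^2 - 4*191 = 20.0
Eigenvalues: lambda_1 = 11.7639, lambda_2 = 16.2361
The function is convex.

1


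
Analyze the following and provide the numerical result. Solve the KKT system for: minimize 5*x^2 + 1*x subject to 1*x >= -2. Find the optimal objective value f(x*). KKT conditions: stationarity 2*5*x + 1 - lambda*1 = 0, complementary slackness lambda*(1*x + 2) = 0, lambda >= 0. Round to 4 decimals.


Step 1: Try lambda = 0 (constraint inactive).
Stationarity: 2*5*x + 1 = 0
x* = -1/(2*5) = -0.1
Check constraint: 1*-0.1 = -0.1 >= -2 -- satisfied.
Step 2: Compute optimal value.
f(x*) = 5*(-0.1)^2 + 1*(-0.1) = -0.05


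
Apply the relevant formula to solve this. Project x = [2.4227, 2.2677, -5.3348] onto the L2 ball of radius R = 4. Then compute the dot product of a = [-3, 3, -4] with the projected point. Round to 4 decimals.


Step 1: Compute ||x|| (intermediates to 6 decimals).
||x|| = sqrt(2.4227^2 + 2.2677^2 + (-5.3348)^2) = 6.282677
Step 2: Project.
Since ||x|| > R, scale = R/||x|| = 4/6.282677 = 0.636671, proj(x) = scale * x
proj(x) = [1.542463, 1.443779, -3.396512]
Step 3: Dot product.
a^T * proj(x) = -3*1.542463 + 3*1.443779 - 4*(-3.396512) = 13.29


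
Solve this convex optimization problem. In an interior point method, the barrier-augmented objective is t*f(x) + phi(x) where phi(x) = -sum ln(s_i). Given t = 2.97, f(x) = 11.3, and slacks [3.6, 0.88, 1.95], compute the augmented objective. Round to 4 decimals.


Step 1: Compute log-barrier.
ln values: [1.2809, -0.1278, 0.6678]
phi = -(1.2809 - 0.1278 + 0.6678) = -1.8209
Step 2: Compute augmented objective.
t*f(x) = 2.97*11.3 = 33.561
Total = 33.561 - 1.8209 = 31.7401


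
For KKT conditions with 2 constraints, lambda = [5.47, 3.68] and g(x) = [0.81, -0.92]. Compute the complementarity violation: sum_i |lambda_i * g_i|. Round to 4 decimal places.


KKT complementary slackness check:
lambda_1 * g_1 = 5.47 * 0.81 = 4.4307
lambda_2 * g_2 = 3.68 * -0.92 = -3.3856
Total violation = 4.4307 + 3.3856 = 7.8163


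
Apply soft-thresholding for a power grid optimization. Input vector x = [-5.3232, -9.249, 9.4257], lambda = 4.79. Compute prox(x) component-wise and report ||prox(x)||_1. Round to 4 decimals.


Soft-thresholding with lambda = 4.79:
prox(-5.3232) = sign(-5.3232)*max(|-5.3232| - 4.79, 0) = -0.5332
prox(-9.249) = sign(-9.249)*max(|-9.249| - 4.79, 0) = -4.459
prox(9.4257) = sign(9.4257)*max(|9.4257| - 4.79, 0) = 4.6357
prox(x) = [-0.5332, -4.459, 4.6357]
||prox(x)||_1 = 0.5332 + 4.459 + 4.6357 = 9.6279


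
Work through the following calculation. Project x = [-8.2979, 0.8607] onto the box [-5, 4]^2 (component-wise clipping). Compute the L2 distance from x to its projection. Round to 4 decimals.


Project each component onto [-5, 4].
clip(-8.2979) = -5.0, clip(0.8607) = 0.8607
Projection = [-5.0, 0.8607]
Squared diffs: [10.8761, 0.0]
Distance = sqrt(10.8761) = 3.2979


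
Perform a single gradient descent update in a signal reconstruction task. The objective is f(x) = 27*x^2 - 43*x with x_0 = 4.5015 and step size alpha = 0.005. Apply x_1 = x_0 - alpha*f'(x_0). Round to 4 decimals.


We compute the gradient at x_0 and apply the update.
f'(x) = 54*x - 43
f'(4.5015) = 54*4.5015 - 43 = 200.081
x_1 = 4.5015 - 0.005*200.081 = 3.5011


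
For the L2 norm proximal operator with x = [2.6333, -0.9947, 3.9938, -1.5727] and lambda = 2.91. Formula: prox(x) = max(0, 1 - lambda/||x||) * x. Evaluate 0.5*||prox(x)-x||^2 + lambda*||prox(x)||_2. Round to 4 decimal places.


Step 1: Compute ||x||.
||x|| = 5.133
Step 2: Compute scaling factor.
scale = max(0, 1 - 2.91/5.133) = 0.4331
Step 3: prox(x) = [1.1404, -0.4308, 1.7296, -0.6811]
||prox(x)|| = 2.223
Step 4: Proximal objective.
0.5*||prox-x||^2 = 4.2341
lambda*||prox|| = 6.4689
Total = 10.7029


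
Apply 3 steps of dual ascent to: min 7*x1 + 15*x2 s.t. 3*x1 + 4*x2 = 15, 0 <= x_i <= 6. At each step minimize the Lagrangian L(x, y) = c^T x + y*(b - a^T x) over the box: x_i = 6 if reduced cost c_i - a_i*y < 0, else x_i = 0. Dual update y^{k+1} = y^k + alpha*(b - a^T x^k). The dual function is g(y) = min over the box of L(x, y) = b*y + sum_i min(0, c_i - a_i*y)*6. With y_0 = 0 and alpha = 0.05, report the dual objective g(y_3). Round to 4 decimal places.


Dual ascent for LP: min 7*x1 + 15*x2, 3*x1 + 4*x2 = 15, 0 <= x_i <= 6
Step 1: y^k = 0.0, reduced costs: (7.0, 15.0)
  x^k = (0.0, 0.0), subgradient = b - a^T x = 15.0
  y^{k+1} = 0.0 + 0.05*15.0 = 0.75
Step 2: y^k = 0.75, reduced costs: (4.75, 12.0)
  x^k = (0.0, 0.0), subgradient = b - a^T x = 15.0
  y^{k+1} = 0.75 + 0.05*15.0 = 1.5
Step 3: y^k = 1.5, reduced costs: (2.5, 9.0)
  x^k = (0.0, 0.0), subgradient = b - a^T x = 15.0
  y^{k+1} = 1.5 + 0.05*15.0 = 2.25
Dual objective at y_3 = 2.25: reduced costs (0.25, 6.0), box minimizer x = (0.0, 0.0)
g(y_3) = b*y + (c1 - a1*y)*x1 + (c2 - a2*y)*x2 = 15*2.25 + 0.25*0.0 + 6.0*0.0 = 33.75 + 0.0 + 0.0 = 33.75


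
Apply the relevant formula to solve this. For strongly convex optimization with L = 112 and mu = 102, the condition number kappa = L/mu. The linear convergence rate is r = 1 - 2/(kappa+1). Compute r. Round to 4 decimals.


Step 1: Compute the condition number.
kappa = L/mu = 112/102 = 1.098
Step 2: Compute the convergence rate.
r = 1 - 2/(kappa + 1) = 1 - 2*mu/(L + mu) = (L - mu)/(L + mu) = 10/214 = 0.0467


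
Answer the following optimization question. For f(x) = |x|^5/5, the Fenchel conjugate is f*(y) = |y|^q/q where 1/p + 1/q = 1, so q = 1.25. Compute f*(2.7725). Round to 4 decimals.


The conjugate exponent q satisfies 1/p + 1/q = 1.
p = 5, so q = 5/(5 - 1) = 1.25
|y|^q = 2.7725^1.25 = 3.5776
f*(2.7725) = 3.5776 / 1.25 = 2.8621


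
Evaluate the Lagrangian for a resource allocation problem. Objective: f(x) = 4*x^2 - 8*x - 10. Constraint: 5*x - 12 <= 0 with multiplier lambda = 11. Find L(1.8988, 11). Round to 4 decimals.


Step 1: Evaluate f(x).
f(1.8988) = 4*1.8988^2 - 8*1.8988 - 10 = -10.7686
Step 2: Evaluate g(x).
g(1.8988) = 5*1.8988 - 12 = -2.506
Step 3: Compute Lagrangian.
L = -10.7686 + 11*-2.506 = -38.3346


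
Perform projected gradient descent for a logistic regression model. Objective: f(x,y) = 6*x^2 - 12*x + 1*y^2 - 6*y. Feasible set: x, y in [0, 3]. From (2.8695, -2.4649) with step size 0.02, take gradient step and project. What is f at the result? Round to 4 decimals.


Step 1: Compute gradient at (2.8695, -2.4649).
grad_x = 2*6*2.8695 - 12 = 22.434
grad_y = 2*1*-2.4649 - 6 = -10.9298
Step 2: Gradient step.
x_raw = 2.8695 - 0.02*22.434 = 2.4208
y_raw = -2.4649 - 0.02*-10.9298 = -2.2463
Step 3: Project onto [0, 3].
x_proj = clip(2.4208) = 2.4208
y_proj = clip(-2.2463) = 0.0
Step 4: Evaluate f.
f(2.4208, 0.0) = 6.1124


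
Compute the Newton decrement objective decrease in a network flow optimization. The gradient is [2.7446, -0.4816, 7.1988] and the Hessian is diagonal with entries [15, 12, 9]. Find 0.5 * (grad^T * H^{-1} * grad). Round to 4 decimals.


Step 1: H is diagonal, so H^(-1) * g = [0.183, -0.0401, 0.7999].
Step 2: g^T H^(-1) g = sum_i g_i^2 / H_ii
  = (2.7446)^2/15 + (-0.4816)^2/12 + (7.1988)^2/9
  = 0.5022 + 0.0193 + 5.7581 = 6.2796
Step 3: Objective decrease = 0.5 * g^T H^(-1) g = 3.1398


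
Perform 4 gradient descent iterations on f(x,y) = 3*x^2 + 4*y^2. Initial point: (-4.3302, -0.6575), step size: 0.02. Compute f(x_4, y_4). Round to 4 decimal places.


Gradient descent on f(x,y) = 3*x^2 + 4*y^2.
Starting point: (-4.3302, -0.6575), alpha = 0.02
Step 1: grad_x = 2*3*-4.3302 = -25.9812, grad_y = 2*4*-0.6575 = -5.26
  x_1 = -4.3302 - 0.02*-25.9812 = -3.8106
  y_1 = -0.6575 - 0.02*-5.26 = -0.5523
Step 2: grad_x = 2*3*-3.8106 = -22.8635, grad_y = 2*4*-0.5523 = -4.4184
  x_2 = -3.8106 - 0.02*-22.8635 = -3.3533
  y_2 = -0.5523 - 0.02*-4.4184 = -0.4639
Step 3: grad_x = 2*3*-3.3533 = -20.1198, grad_y = 2*4*-0.4639 = -3.7115
  x_3 = -3.3533 - 0.02*-20.1198 = -2.9509
  y_3 = -0.4639 - 0.02*-3.7115 = -0.3897
Step 4: grad_x = 2*3*-2.9509 = -17.7055, grad_y = 2*4*-0.3897 = -3.1176
  x_4 = -2.9509 - 0.02*-17.7055 = -2.5968
  y_4 = -0.3897 - 0.02*-3.1176 = -0.3274
f(-2.5968, -0.3274) = 3*(-2.5968)^2 + 4*(-0.3274)^2 = 20.6588


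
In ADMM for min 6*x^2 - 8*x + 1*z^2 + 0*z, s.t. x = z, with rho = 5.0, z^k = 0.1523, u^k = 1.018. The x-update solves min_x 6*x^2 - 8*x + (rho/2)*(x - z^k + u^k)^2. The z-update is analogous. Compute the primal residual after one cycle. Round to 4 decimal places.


ADMM iteration with rho = 5.0, z^k = 0.1523, u^k = 1.018
Step 1: x-update.
Minimize 6*x^2 - 8*x + (5.0/2)*(x - 0.1523 + 1.018)^2
FOC: (2*6 + 5.0)*x = 8 + 5.0*(0.1523 - 1.018)
x^{k+1} = 0.216
Step 2: z-update.
Minimize 1*z^2 + 0*z + (5.0/2)*(0.216 - z + 1.018)^2
FOC: (2*1 + 5.0)*z = 0 + 5.0*(0.216 + 1.018)
z^{k+1} = 0.8814
Step 3: u-update.
u^{k+1} = 1.018 + 0.216 - 0.8814 = 0.3526
Step 4: Primal residual = |0.216 - 0.8814| = 0.6654


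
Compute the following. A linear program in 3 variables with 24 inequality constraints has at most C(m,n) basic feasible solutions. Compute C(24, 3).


Each vertex corresponds to some choice of n active constraints out of m, so the number of vertices is at most C(m, n) = m! / (n!(m-n)!).
m = 24, n = 3
Numerator: 24 * 23 * 22
Denominator: 3! = 6
C(24, 3) = 2024


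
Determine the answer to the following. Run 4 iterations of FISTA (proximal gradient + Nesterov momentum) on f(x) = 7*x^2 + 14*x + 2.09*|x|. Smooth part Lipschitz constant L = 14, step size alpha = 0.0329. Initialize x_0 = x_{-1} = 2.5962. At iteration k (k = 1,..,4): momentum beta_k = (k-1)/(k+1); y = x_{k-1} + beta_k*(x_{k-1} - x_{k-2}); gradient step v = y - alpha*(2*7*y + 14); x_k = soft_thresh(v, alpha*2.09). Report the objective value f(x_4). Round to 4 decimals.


FISTA on f(x) = 7*x^2 + 14*x + 2.09*|x|
L = 14, alpha = 0.0329
Iteration 1: beta = 0.0, y = 2.5962 + 0.0*(2.5962 - 2.5962) = 2.5962
  grad(y) = 50.3468, v = y - alpha*grad = 0.9398
  prox(v) = soft_thresh(0.9398, 0.0688) = 0.871
Iteration 2: beta = 0.3333, y = 0.871 + 0.3333*(0.871 - 2.5962) = 0.296
  grad(y) = 18.1436, v = y - alpha*grad = -0.301
  prox(v) = soft_thresh(-0.301, 0.0688) = -0.2322
Iteration 3: beta = 0.5, y = -0.2322 + 0.5*(-0.2322 - 0.871) = -0.7838
  grad(y) = 3.0268, v = y - alpha*grad = -0.8834
  prox(v) = soft_thresh(-0.8834, 0.0688) = -0.8146
Iteration 4: beta = 0.6, y = -0.8146 + 0.6*(-0.8146 + 0.2322) = -1.1641
  grad(y) = -2.2971, v = y - alpha*grad = -1.0885
  prox(v) = soft_thresh(-1.0885, 0.0688) = -1.0197
f(x_4) = 7*(-1.0197)^2 + 14*(-1.0197) + 2.09*|-1.0197| = -4.866


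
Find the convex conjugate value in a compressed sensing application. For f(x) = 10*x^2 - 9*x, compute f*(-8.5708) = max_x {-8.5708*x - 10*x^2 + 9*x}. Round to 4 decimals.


f*(y) = sup_x {y*x - a*x^2 - b*x} = sup_x {(y-b)*x - a*x^2}
FOC: (y - b) - 2a*x = 0 => x* = (y - b)/(2a)
x* = (-8.5708 + 9)/(2*10) = 0.0215
f*(-8.5708) = (y-b)^2/(4a) = (-8.5708 + 9)^2/(4*10)
= 0.1842/40 = 0.0046


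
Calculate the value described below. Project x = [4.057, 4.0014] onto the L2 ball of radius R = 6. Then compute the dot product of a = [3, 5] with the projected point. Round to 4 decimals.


Step 1: Compute ||x|| (intermediates to 6 decimals).
||x|| = sqrt(4.057^2 + 4.0014^2) = 5.698285
Step 2: Project.
Since ||x|| <= R, proj = x (no scaling needed).
proj(x) = [4.057, 4.0014]
Step 3: Dot product.
a^T * proj(x) = 3*4.057 + 5*4.0014 = 32.178


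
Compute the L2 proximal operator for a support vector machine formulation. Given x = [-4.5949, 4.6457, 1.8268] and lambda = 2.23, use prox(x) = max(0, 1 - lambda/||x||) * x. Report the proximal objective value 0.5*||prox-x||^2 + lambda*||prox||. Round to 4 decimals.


Step 1: Compute ||x||.
||x|| = 6.7848
Step 2: Compute scaling factor.
scale = max(0, 1 - 2.23/6.7848) = 0.6713
Step 3: prox(x) = [-3.0847, 3.1188, 1.2264]
||prox(x)|| = 4.5548
Step 4: Proximal objective.
0.5*||prox-x||^2 = 2.4865
lambda*||prox|| = 10.1572
Total = 12.6435


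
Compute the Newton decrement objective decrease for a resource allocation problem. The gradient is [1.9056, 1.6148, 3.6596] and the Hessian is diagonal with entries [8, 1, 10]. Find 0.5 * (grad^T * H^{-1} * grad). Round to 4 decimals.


Step 1: H is diagonal, so H^(-1) * g = [0.2382, 1.6148, 0.366].
Step 2: g^T H^(-1) g = sum_i g_i^2 / H_ii
  = (1.9056)^2/8 + (1.6148)^2/1 + (3.6596)^2/10
  = 0.4539 + 2.6076 + 1.3393 = 4.4008
Step 3: Objective decrease = 0.5 * g^T H^(-1) g = 2.2004


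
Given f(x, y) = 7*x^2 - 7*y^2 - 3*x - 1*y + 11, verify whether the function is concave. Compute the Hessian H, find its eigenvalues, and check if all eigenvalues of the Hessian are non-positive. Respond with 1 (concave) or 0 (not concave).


The Hessian of f(x,y) = 7*x^2 - 7*y^2 - 3*x - 1*y + 11 is:
H = [[14, 0], [0, -14]]
Trace = 14 - 14 = 0
Determinant = 14*-14 - (0)^2 = -196
Discriminant = (0)^2 - 4*-196 = 784.0
Eigenvalues: lambda_1 = -14.0, lambda_2 = 14.0
The function is not concave.

0


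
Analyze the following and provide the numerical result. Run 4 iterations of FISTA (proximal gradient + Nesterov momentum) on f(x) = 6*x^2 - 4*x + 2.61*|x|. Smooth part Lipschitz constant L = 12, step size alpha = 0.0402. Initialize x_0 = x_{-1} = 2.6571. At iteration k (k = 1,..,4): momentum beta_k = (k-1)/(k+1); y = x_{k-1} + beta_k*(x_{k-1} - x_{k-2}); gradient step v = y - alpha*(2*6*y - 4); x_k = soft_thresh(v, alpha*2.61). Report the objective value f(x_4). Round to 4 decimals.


FISTA on f(x) = 6*x^2 - 4*x + 2.61*|x|
L = 12, alpha = 0.0402
Iteration 1: beta = 0.0, y = 2.6571 + 0.0*(2.6571 - 2.6571) = 2.6571
  grad(y) = 27.8852, v = y - alpha*grad = 1.5361
  prox(v) = soft_thresh(1.5361, 0.1049) = 1.4312
Iteration 2: beta = 0.3333, y = 1.4312 + 0.3333*(1.4312 - 2.6571) = 1.0226
  grad(y) = 8.2707, v = y - alpha*grad = 0.6901
  prox(v) = soft_thresh(0.6901, 0.1049) = 0.5852
Iteration 3: beta = 0.5, y = 0.5852 + 0.5*(0.5852 - 1.4312) = 0.1621
  grad(y) = -2.0544, v = y - alpha*grad = 0.2447
  prox(v) = soft_thresh(0.2447, 0.1049) = 0.1398
Iteration 4: beta = 0.6, y = 0.1398 + 0.6*(0.1398 - 0.5852) = -0.1274
  grad(y) = -5.529, v = y - alpha*grad = 0.0949
  prox(v) = soft_thresh(0.0949, 0.1049) = 0.0
f(x_4) = 6*0.0^2 - 4*0.0 + 2.61*|0.0| = 0.0


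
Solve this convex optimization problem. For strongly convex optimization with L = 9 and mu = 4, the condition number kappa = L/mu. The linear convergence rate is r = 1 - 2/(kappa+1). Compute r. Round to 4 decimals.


Step 1: Compute the condition number.
kappa = L/mu = 9/4 = 2.25
Step 2: Compute the convergence rate.
r = 1 - 2/(kappa + 1) = 1 - 2*mu/(L + mu) = (L - mu)/(L + mu) = 5/13 = 0.3846


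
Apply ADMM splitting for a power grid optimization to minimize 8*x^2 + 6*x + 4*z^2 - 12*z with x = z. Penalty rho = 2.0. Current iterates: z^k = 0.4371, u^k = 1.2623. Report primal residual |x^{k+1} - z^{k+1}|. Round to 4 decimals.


ADMM iteration with rho = 2.0, z^k = 0.4371, u^k = 1.2623
Step 1: x-update.
Minimize 8*x^2 + 6*x + (2.0/2)*(x - 0.4371 + 1.2623)^2
FOC: (2*8 + 2.0)*x = -6 + 2.0*(0.4371 - 1.2623)
x^{k+1} = -0.425
Step 2: z-update.
Minimize 4*z^2 - 12*z + (2.0/2)*(-0.425 - z + 1.2623)^2
FOC: (2*4 + 2.0)*z = 12 + 2.0*(-0.425 + 1.2623)
z^{k+1} = 1.3675
Step 3: u-update.
u^{k+1} = 1.2623 - 0.425 - 1.3675 = -0.5302
Step 4: Primal residual = |-0.425 - 1.3675| = 1.7925


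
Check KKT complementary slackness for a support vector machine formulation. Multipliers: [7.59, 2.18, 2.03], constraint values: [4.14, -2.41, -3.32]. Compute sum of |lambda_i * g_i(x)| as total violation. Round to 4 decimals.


KKT complementary slackness check:
lambda_1 * g_1 = 7.59 * 4.14 = 31.4226
lambda_2 * g_2 = 2.18 * -2.41 = -5.2538
lambda_3 * g_3 = 2.03 * -3.32 = -6.7396
Total violation = 31.4226 + 5.2538 + 6.7396 = 43.416


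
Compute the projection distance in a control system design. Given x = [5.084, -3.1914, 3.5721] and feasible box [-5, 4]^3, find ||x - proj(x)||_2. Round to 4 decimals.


Project each component onto [-5, 4].
clip(5.084) = 4.0, clip(-3.1914) = -3.1914, clip(3.5721) = 3.5721
Projection = [4.0, -3.1914, 3.5721]
Squared diffs: [1.1751, 0.0, 0.0]
Distance = sqrt(1.1751) = 1.084


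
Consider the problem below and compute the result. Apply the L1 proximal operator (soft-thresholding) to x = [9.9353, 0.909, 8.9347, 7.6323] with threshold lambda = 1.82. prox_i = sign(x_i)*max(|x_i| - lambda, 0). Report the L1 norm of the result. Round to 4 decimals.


Soft-thresholding with lambda = 1.82:
prox(9.9353) = sign(9.9353)*max(|9.9353| - 1.82, 0) = 8.1153
prox(0.909) = sign(0.909)*max(|0.909| - 1.82, 0) = 0.0
prox(8.9347) = sign(8.9347)*max(|8.9347| - 1.82, 0) = 7.1147
prox(7.6323) = sign(7.6323)*max(|7.6323| - 1.82, 0) = 5.8123
prox(x) = [8.1153, 0.0, 7.1147, 5.8123]
||prox(x)||_1 = 8.1153 + 0.0 + 7.1147 + 5.8123 = 21.0423


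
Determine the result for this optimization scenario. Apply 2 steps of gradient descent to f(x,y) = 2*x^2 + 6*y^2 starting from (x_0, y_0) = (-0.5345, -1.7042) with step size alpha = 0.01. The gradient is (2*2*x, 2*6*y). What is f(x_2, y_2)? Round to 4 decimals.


Gradient descent on f(x,y) = 2*x^2 + 6*y^2.
Starting point: (-0.5345, -1.7042), alpha = 0.01
Step 1: grad_x = 2*2*-0.5345 = -2.138, grad_y = 2*6*-1.7042 = -20.4504
  x_1 = -0.5345 - 0.01*-2.138 = -0.5131
  y_1 = -1.7042 - 0.01*-20.4504 = -1.4997
Step 2: grad_x = 2*2*-0.5131 = -2.0525, grad_y = 2*6*-1.4997 = -17.9964
  x_2 = -0.5131 - 0.01*-2.0525 = -0.4926
  y_2 = -1.4997 - 0.01*-17.9964 = -1.3197
f(-0.4926, -1.3197) = 2*(-0.4926)^2 + 6*(-1.3197)^2 = 10.9355


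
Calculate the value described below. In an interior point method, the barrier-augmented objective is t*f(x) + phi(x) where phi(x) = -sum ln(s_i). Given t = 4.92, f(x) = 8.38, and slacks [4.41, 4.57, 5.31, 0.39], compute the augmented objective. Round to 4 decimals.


Step 1: Compute log-barrier.
ln values: [1.4839, 1.5195, 1.6696, -0.9416]
phi = -(1.4839 + 1.5195 + 1.6696 - 0.9416) = -3.7314
Step 2: Compute augmented objective.
t*f(x) = 4.92*8.38 = 41.2296
Total = 41.2296 - 3.7314 = 37.4982


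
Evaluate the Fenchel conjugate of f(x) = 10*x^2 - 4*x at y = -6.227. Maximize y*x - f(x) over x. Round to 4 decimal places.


f*(y) = sup_x {y*x - a*x^2 - b*x} = sup_x {(y-b)*x - a*x^2}
FOC: (y - b) - 2a*x = 0 => x* = (y - b)/(2a)
x* = (-6.227 + 4)/(2*10) = -0.1114
f*(-6.227) = (y-b)^2/(4a) = (-6.227 + 4)^2/(4*10)
= 4.9595/40 = 0.124


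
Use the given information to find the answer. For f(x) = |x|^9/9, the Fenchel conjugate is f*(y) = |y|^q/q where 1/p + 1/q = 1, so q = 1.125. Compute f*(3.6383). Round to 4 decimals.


The conjugate exponent q satisfies 1/p + 1/q = 1.
p = 9, so q = 9/(9 - 1) = 1.125
|y|^q = 3.6383^1.125 = 4.2757
f*(3.6383) = 4.2757 / 1.125 = 3.8007


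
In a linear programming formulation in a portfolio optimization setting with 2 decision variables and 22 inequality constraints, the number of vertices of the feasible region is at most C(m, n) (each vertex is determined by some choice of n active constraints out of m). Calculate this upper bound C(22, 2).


Each vertex corresponds to some choice of n active constraints out of m, so the number of vertices is at most C(m, n) = m! / (n!(m-n)!).
m = 22, n = 2
Numerator: 22 * 21
Denominator: 2! = 2
C(22, 2) = 231


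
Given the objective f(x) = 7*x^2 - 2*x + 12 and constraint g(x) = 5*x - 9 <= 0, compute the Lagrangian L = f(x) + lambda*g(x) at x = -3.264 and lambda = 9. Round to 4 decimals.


Step 1: Evaluate f(x).
f(-3.264) = 7*(-3.264)^2 - 2*(-3.264) + 12 = 93.1039
Step 2: Evaluate g(x).
g(-3.264) = 5*-3.264 - 9 = -25.32
Step 3: Compute Lagrangian.
L = 93.1039 + 9*-25.32 = -134.7761


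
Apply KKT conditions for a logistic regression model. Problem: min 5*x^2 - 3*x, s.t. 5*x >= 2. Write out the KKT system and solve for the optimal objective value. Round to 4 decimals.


Step 1: Try lambda = 0 (constraint inactive).
x_unc = 3/(2*5) = 0.3
Check: 5*0.3 = 1.5 < 2 -- violated!
Step 2: Constraint must be active: 5*x = 2
x* = 2/5 = 0.4
lambda = (2*5*0.4 - 3)/5 = 0.2
Step 3: Compute optimal value.
f(x*) = 5*0.4^2 - 3*0.4 = -0.4


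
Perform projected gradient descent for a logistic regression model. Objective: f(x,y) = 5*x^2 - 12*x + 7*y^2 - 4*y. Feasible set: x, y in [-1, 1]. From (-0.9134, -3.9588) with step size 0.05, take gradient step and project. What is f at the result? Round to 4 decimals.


Step 1: Compute gradient at (-0.9134, -3.9588).
grad_x = 2*5*-0.9134 - 12 = -21.134
grad_y = 2*7*-3.9588 - 4 = -59.4232
Step 2: Gradient step.
x_raw = -0.9134 - 0.05*-21.134 = 0.1433
y_raw = -3.9588 - 0.05*-59.4232 = -0.9876
Step 3: Project onto [-1, 1].
x_proj = clip(0.1433) = 0.1433
y_proj = clip(-0.9876) = -0.9876
Step 4: Evaluate f.
f(0.1433, -0.9876) = 9.1617


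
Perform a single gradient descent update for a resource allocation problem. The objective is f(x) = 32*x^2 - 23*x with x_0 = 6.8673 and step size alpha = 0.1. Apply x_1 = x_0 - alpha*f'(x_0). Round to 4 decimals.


We compute the gradient at x_0 and apply the update.
f'(x) = 64*x - 23
f'(6.8673) = 64*6.8673 - 23 = 416.5072
x_1 = 6.8673 - 0.1*416.5072 = -34.7834


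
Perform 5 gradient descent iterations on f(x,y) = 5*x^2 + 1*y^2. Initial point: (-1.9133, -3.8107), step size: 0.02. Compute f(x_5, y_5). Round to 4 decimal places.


Gradient descent on f(x,y) = 5*x^2 + 1*y^2.
Starting point: (-1.9133, -3.8107), alpha = 0.02
Step 1: grad_x = 2*5*-1.9133 = -19.133, grad_y = 2*1*-3.8107 = -7.6214
  x_1 = -1.9133 - 0.02*-19.133 = -1.5306
  y_1 = -3.8107 - 0.02*-7.6214 = -3.6583
Step 2: grad_x = 2*5*-1.5306 = -15.3064, grad_y = 2*1*-3.6583 = -7.3165
  x_2 = -1.5306 - 0.02*-15.3064 = -1.2245
  y_2 = -3.6583 - 0.02*-7.3165 = -3.5119
Step 3: grad_x = 2*5*-1.2245 = -12.2451, grad_y = 2*1*-3.5119 = -7.0239
  x_3 = -1.2245 - 0.02*-12.2451 = -0.9796
  y_3 = -3.5119 - 0.02*-7.0239 = -3.3715
Step 4: grad_x = 2*5*-0.9796 = -9.7961, grad_y = 2*1*-3.3715 = -6.7429
  x_4 = -0.9796 - 0.02*-9.7961 = -0.7837
  y_4 = -3.3715 - 0.02*-6.7429 = -3.2366
Step 5: grad_x = 2*5*-0.7837 = -7.8369, grad_y = 2*1*-3.2366 = -6.4732
  x_5 = -0.7837 - 0.02*-7.8369 = -0.627
  y_5 = -3.2366 - 0.02*-6.4732 = -3.1071
f(-0.627, -3.1071) = 5*(-0.627)^2 + 1*(-3.1071)^2 = 11.6197


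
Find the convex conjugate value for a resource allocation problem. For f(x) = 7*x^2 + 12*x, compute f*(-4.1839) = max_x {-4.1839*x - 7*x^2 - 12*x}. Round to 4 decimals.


f*(y) = sup_x {y*x - a*x^2 - b*x} = sup_x {(y-b)*x - a*x^2}
FOC: (y - b) - 2a*x = 0 => x* = (y - b)/(2a)
x* = (-4.1839 - 12)/(2*7) = -1.156
f*(-4.1839) = (y-b)^2/(4a) = (-4.1839 - 12)^2/(4*7)
= 261.9186/28 = 9.3542


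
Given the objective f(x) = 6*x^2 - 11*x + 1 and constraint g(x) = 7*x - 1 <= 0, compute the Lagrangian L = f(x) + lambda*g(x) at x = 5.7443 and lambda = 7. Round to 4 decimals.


Step 1: Evaluate f(x).
f(5.7443) = 6*5.7443^2 - 11*5.7443 + 1 = 135.7946
Step 2: Evaluate g(x).
g(5.7443) = 7*5.7443 - 1 = 39.2101
Step 3: Compute Lagrangian.
L = 135.7946 + 7*39.2101 = 410.2653


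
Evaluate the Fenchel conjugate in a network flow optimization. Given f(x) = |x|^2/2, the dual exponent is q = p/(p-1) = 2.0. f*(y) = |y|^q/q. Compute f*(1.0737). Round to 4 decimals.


The conjugate exponent q satisfies 1/p + 1/q = 1.
p = 2, so q = 2/(2 - 1) = 2.0
|y|^q = 1.0737^2.0 = 1.1528
f*(1.0737) = 1.1528 / 2.0 = 0.5764


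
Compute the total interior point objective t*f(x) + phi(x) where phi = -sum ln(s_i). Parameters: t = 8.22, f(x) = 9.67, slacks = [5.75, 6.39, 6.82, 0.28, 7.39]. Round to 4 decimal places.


Step 1: Compute log-barrier.
ln values: [1.7492, 1.8547, 1.9199, -1.273, 2.0001]
phi = -(1.7492 + 1.8547 + 1.9199 - 1.273 + 2.0001) = -6.251
Step 2: Compute augmented objective.
t*f(x) = 8.22*9.67 = 79.4874
Total = 79.4874 - 6.251 = 73.2364


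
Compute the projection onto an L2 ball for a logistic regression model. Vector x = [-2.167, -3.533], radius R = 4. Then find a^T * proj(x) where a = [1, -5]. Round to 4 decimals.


Step 1: Compute ||x|| (intermediates to 6 decimals).
||x|| = sqrt((-2.167)^2 + (-3.533)^2) = 4.144632
Step 2: Project.
Since ||x|| > R, scale = R/||x|| = 4/4.144632 = 0.965104, proj(x) = scale * x
proj(x) = [-2.09138, -3.409712]
Step 3: Dot product.
a^T * proj(x) = 1*(-2.09138) - 5*(-3.409712) = 14.9572


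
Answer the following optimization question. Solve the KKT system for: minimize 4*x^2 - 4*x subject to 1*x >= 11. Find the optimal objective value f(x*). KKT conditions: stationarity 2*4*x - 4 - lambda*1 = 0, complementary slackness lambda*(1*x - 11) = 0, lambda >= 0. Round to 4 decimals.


Step 1: Try lambda = 0 (constraint inactive).
x_unc = 4/(2*4) = 0.5
Check: 1*0.5 = 0.5 < 11 -- violated!
Step 2: Constraint must be active: 1*x = 11
x* = 11/1 = 11.0
lambda = (2*4*11.0 - 4)/1 = 84.0
Step 3: Compute optimal value.
f(x*) = 4*11.0^2 - 4*11.0 = 440.0


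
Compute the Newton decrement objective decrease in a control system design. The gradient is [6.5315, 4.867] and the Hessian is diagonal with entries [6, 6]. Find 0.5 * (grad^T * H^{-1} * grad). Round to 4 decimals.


Step 1: H is diagonal, so H^(-1) * g = [1.0886, 0.8112].
Step 2: g^T H^(-1) g = sum_i g_i^2 / H_ii
  = (6.5315)^2/6 + (4.867)^2/6
  = 7.1101 + 3.9479 = 11.058
Step 3: Objective decrease = 0.5 * g^T H^(-1) g = 5.529


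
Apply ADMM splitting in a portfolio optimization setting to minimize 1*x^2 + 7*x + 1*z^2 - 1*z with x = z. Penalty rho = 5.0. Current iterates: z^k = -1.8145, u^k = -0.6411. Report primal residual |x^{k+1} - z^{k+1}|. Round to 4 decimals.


ADMM iteration with rho = 5.0, z^k = -1.8145, u^k = -0.6411
Step 1: x-update.
Minimize 1*x^2 + 7*x + (5.0/2)*(x + 1.8145 - 0.6411)^2
FOC: (2*1 + 5.0)*x = -7 + 5.0*(-1.8145 + 0.6411)
x^{k+1} = -1.8381
Step 2: z-update.
Minimize 1*z^2 - 1*z + (5.0/2)*(-1.8381 - z - 0.6411)^2
FOC: (2*1 + 5.0)*z = 1 + 5.0*(-1.8381 - 0.6411)
z^{k+1} = -1.628
Step 3: u-update.
u^{k+1} = -0.6411 - 1.8381 + 1.628 = -0.8512
Step 4: Primal residual = |-1.8381 + 1.628| = 0.2101


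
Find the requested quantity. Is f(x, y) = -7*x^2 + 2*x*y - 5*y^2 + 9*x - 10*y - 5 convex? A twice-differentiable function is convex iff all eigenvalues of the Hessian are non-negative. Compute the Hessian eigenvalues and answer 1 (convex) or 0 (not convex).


The Hessian of f(x,y) = -7*x^2 + 2*x*y - 5*y^2 + 9*x - 10*y - 5 is:
H = [[-14, 2], [2, -10]]
Trace = -14 - 10 = -24
Determinant = -14*-10 - (2)^2 = 136
Discriminant = (-24)^2 - 4*136 = 32.0
Eigenvalues: lambda_1 = -14.8284, lambda_2 = -9.1716
The function is not convex.

0


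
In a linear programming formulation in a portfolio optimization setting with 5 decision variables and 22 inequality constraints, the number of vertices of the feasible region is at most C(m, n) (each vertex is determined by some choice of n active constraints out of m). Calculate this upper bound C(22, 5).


Each vertex corresponds to some choice of n active constraints out of m, so the number of vertices is at most C(m, n) = m! / (n!(m-n)!).
m = 22, n = 5
Numerator: 22 * 21 * 20 * 19 * 18
Denominator: 5! = 120
C(22, 5) = 26334


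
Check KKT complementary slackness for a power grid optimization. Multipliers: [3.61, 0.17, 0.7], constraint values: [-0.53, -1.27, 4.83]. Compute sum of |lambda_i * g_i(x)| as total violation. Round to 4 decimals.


KKT complementary slackness check:
lambda_1 * g_1 = 3.61 * -0.53 = -1.9133
lambda_2 * g_2 = 0.17 * -1.27 = -0.2159
lambda_3 * g_3 = 0.7 * 4.83 = 3.381
Total violation = 1.9133 + 0.2159 + 3.381 = 5.5102


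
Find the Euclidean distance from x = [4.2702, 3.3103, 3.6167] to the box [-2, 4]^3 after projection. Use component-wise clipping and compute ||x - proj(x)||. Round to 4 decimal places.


Project each component onto [-2, 4].
clip(4.2702) = 4.0, clip(3.3103) = 3.3103, clip(3.6167) = 3.6167
Projection = [4.0, 3.3103, 3.6167]
Squared diffs: [0.073, 0.0, 0.0]
Distance = sqrt(0.073) = 0.2702


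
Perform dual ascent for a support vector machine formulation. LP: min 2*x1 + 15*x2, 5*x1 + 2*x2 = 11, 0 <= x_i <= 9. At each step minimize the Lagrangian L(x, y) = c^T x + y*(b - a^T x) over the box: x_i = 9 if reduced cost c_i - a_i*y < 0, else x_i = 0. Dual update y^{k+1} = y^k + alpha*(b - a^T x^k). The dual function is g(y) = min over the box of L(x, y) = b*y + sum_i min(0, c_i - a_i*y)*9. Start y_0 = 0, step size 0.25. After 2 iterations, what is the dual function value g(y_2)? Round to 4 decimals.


Dual ascent for LP: min 2*x1 + 15*x2, 5*x1 + 2*x2 = 11, 0 <= x_i <= 9
Step 1: y^k = 0.0, reduced costs: (2.0, 15.0)
  x^k = (0.0, 0.0), subgradient = b - a^T x = 11.0
  y^{k+1} = 0.0 + 0.25*11.0 = 2.75
Step 2: y^k = 2.75, reduced costs: (-11.75, 9.5)
  x^k = (9.0, 0.0), subgradient = b - a^T x = -34.0
  y^{k+1} = 2.75 + 0.25*-34.0 = -5.75
Dual objective at y_2 = -5.75: reduced costs (30.75, 26.5), box minimizer x = (0.0, 0.0)
g(y_2) = b*y + (c1 - a1*y)*x1 + (c2 - a2*y)*x2 = 11*(-5.75) + 30.75*0.0 + 26.5*0.0 = -63.25 + 0.0 + 0.0 = -63.25


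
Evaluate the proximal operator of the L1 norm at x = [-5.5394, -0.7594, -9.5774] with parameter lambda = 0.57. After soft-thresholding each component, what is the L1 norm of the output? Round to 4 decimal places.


Soft-thresholding with lambda = 0.57:
prox(-5.5394) = sign(-5.5394)*max(|-5.5394| - 0.57, 0) = -4.9694
prox(-0.7594) = sign(-0.7594)*max(|-0.7594| - 0.57, 0) = -0.1894
prox(-9.5774) = sign(-9.5774)*max(|-9.5774| - 0.57, 0) = -9.0074
prox(x) = [-4.9694, -0.1894, -9.0074]
||prox(x)||_1 = 4.9694 + 0.1894 + 9.0074 = 14.1662


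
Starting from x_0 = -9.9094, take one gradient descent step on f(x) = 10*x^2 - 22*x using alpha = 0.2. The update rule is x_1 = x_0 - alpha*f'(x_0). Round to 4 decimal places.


We compute the gradient at x_0 and apply the update.
f'(x) = 20*x - 22
f'(-9.9094) = 20*-9.9094 - 22 = -220.188
x_1 = -9.9094 - 0.2*-220.188 = 34.1282


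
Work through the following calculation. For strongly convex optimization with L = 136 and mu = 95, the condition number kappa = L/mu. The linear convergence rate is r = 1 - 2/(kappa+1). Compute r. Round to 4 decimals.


Step 1: Compute the condition number.
kappa = L/mu = 136/95 = 1.4316
Step 2: Compute the convergence rate.
r = 1 - 2/(kappa + 1) = 1 - 2*mu/(L + mu) = (L - mu)/(L + mu) = 41/231 = 0.1775


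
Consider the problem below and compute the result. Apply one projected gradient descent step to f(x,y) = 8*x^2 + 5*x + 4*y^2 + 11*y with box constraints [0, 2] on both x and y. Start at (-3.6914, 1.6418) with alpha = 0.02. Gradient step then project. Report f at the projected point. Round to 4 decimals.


Step 1: Compute gradient at (-3.6914, 1.6418).
grad_x = 2*8*-3.6914 + 5 = -54.0624
grad_y = 2*4*1.6418 + 11 = 24.1344
Step 2: Gradient step.
x_raw = -3.6914 - 0.02*-54.0624 = -2.6102
y_raw = 1.6418 - 0.02*24.1344 = 1.1591
Step 3: Project onto [0, 2].
x_proj = clip(-2.6102) = 0.0
y_proj = clip(1.1591) = 1.1591
Step 4: Evaluate f.
f(0.0, 1.1591) = 18.1244


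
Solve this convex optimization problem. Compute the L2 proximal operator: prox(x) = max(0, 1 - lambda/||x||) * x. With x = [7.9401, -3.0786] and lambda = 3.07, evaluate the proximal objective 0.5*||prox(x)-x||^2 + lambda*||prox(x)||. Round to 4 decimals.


Step 1: Compute ||x||.
||x|| = 8.516
Step 2: Compute scaling factor.
scale = max(0, 1 - 3.07/8.516) = 0.6395
Step 3: prox(x) = [5.0777, -1.9688]
||prox(x)|| = 5.446
Step 4: Proximal objective.
0.5*||prox-x||^2 = 4.7125
lambda*||prox|| = 16.7192
Total = 21.4318


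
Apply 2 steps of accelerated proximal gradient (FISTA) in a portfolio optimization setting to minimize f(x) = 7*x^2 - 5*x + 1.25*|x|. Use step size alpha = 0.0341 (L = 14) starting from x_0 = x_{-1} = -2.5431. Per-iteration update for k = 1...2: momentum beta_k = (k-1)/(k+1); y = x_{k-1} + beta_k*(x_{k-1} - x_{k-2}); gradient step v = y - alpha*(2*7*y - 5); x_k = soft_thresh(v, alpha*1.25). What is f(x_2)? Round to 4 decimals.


FISTA on f(x) = 7*x^2 - 5*x + 1.25*|x|
L = 14, alpha = 0.0341
Iteration 1: beta = 0.0, y = -2.5431 + 0.0*(-2.5431 + 2.5431) = -2.5431
  grad(y) = -40.6034, v = y - alpha*grad = -1.1585
  prox(v) = soft_thresh(-1.1585, 0.0426) = -1.1159
Iteration 2: beta = 0.3333, y = -1.1159 + 0.3333*(-1.1159 + 2.5431) = -0.6402
  grad(y) = -13.9623, v = y - alpha*grad = -0.1641
  prox(v) = soft_thresh(-0.1641, 0.0426) = -0.1214
f(x_2) = 7*(-0.1214)^2 - 5*(-0.1214) + 1.25*|-0.1214| = 0.8621


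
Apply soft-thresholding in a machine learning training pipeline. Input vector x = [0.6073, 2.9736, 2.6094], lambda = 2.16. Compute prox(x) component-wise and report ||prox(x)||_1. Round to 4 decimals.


Soft-thresholding with lambda = 2.16:
prox(0.6073) = sign(0.6073)*max(|0.6073| - 2.16, 0) = 0.0
prox(2.9736) = sign(2.9736)*max(|2.9736| - 2.16, 0) = 0.8136
prox(2.6094) = sign(2.6094)*max(|2.6094| - 2.16, 0) = 0.4494
prox(x) = [0.0, 0.8136, 0.4494]
||prox(x)||_1 = 0.0 + 0.8136 + 0.4494 = 1.263


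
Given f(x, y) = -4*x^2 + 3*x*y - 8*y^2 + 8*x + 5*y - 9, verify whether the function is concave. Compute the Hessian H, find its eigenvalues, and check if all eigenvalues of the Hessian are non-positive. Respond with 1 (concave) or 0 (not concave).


The Hessian of f(x,y) = -4*x^2 + 3*x*y - 8*y^2 + 8*x + 5*y - 9 is:
H = [[-8, 3], [3, -16]]
Trace = -8 - 16 = -24
Determinant = -8*-16 - (3)^2 = 119
Discriminant = (-24)^2 - 4*119 = 100.0
Eigenvalues: lambda_1 = -17.0, lambda_2 = -7.0
The function is concave.

1


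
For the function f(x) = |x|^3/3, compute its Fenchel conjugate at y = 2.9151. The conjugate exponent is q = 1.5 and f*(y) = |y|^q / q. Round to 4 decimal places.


The conjugate exponent q satisfies 1/p + 1/q = 1.
p = 3, so q = 3/(3 - 1) = 1.5
|y|^q = 2.9151^1.5 = 4.9771
f*(2.9151) = 4.9771 / 1.5 = 3.3181


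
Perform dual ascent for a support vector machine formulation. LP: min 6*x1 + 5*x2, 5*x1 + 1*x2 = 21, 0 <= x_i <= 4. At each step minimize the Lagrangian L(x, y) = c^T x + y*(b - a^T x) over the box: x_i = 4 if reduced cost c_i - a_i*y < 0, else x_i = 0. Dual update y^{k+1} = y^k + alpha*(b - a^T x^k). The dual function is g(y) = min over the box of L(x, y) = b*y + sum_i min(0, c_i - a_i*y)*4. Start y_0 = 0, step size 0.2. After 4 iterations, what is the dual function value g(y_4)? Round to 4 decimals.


Dual ascent for LP: min 6*x1 + 5*x2, 5*x1 + 1*x2 = 21, 0 <= x_i <= 4
Step 1: y^k = 0.0, reduced costs: (6.0, 5.0)
  x^k = (0.0, 0.0), subgradient = b - a^T x = 21.0
  y^{k+1} = 0.0 + 0.2*21.0 = 4.2
Step 2: y^k = 4.2, reduced costs: (-15.0, 0.8)
  x^k = (4.0, 0.0), subgradient = b - a^T x = 1.0
  y^{k+1} = 4.2 + 0.2*1.0 = 4.4
Step 3: y^k = 4.4, reduced costs: (-16.0, 0.6)
  x^k = (4.0, 0.0), subgradient = b - a^T x = 1.0
  y^{k+1} = 4.4 + 0.2*1.0 = 4.6
Step 4: y^k = 4.6, reduced costs: (-17.0, 0.4)
  x^k = (4.0, 0.0), subgradient = b - a^T x = 1.0
  y^{k+1} = 4.6 + 0.2*1.0 = 4.8
Dual objective at y_4 = 4.8: reduced costs (-18.0, 0.2), box minimizer x = (4.0, 0.0)
g(y_4) = b*y + (c1 - a1*y)*x1 + (c2 - a2*y)*x2 = 21*4.8 + (-18.0)*4.0 + 0.2*0.0 = 100.8 - 72.0 + 0.0 = 28.8


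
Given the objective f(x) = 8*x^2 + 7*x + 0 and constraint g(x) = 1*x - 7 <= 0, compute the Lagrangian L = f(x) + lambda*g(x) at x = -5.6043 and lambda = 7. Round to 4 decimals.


Step 1: Evaluate f(x).
f(-5.6043) = 8*(-5.6043)^2 + 7*(-5.6043) + 0 = 212.0353
Step 2: Evaluate g(x).
g(-5.6043) = 1*-5.6043 - 7 = -12.6043
Step 3: Compute Lagrangian.
L = 212.0353 + 7*-12.6043 = 123.8052


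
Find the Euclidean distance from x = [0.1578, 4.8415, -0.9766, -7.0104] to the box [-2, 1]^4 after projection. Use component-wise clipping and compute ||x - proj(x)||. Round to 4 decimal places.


Project each component onto [-2, 1].
clip(0.1578) = 0.1578, clip(4.8415) = 1.0, clip(-0.9766) = -0.9766, clip(-7.0104) = -2.0
Projection = [0.1578, 1.0, -0.9766, -2.0]
Squared diffs: [0.0, 14.7571, 0.0, 25.1041]
Distance = sqrt(39.8612) = 6.3136


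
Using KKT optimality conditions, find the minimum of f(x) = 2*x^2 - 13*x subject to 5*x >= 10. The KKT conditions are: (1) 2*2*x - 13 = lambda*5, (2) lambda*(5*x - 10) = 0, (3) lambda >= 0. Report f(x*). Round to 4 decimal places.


Step 1: Try lambda = 0 (constraint inactive).
Stationarity: 2*2*x - 13 = 0
x* = 13/(2*2) = 3.25
Check constraint: 5*3.25 = 16.25 >= 10 -- satisfied.
Step 2: Compute optimal value.
f(x*) = 2*3.25^2 - 13*3.25 = -21.125


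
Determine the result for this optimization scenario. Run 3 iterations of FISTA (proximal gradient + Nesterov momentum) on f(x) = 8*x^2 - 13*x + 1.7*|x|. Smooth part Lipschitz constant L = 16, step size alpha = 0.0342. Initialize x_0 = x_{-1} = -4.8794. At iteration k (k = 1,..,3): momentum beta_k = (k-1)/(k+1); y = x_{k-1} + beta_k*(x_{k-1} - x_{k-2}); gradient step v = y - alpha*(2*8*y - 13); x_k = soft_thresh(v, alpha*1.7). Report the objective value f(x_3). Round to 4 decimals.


FISTA on f(x) = 8*x^2 - 13*x + 1.7*|x|
L = 16, alpha = 0.0342
Iteration 1: beta = 0.0, y = -4.8794 + 0.0*(-4.8794 + 4.8794) = -4.8794
  grad(y) = -91.0704, v = y - alpha*grad = -1.7648
  prox(v) = soft_thresh(-1.7648, 0.0581) = -1.7067
Iteration 2: beta = 0.3333, y = -1.7067 + 0.3333*(-1.7067 + 4.8794) = -0.6491
  grad(y) = -23.3851, v = y - alpha*grad = 0.1507
  prox(v) = soft_thresh(0.1507, 0.0581) = 0.0926
Iteration 3: beta = 0.5, y = 0.0926 + 0.5*(0.0926 + 1.7067) = 0.9922
  grad(y) = 2.8747, v = y - alpha*grad = 0.8939
  prox(v) = soft_thresh(0.8939, 0.0581) = 0.8357
f(x_3) = 8*0.8357^2 - 13*0.8357 + 1.7*|0.8357| = -3.8562
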